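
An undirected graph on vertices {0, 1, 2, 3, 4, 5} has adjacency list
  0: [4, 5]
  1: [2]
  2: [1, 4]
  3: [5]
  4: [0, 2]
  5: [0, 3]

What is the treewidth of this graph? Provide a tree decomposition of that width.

Treewidth 1.
One optimal decomposition is:
Bags: B1 = {3, 5}  B2 = {0, 5}  B3 = {0, 4}  B4 = {2, 4}  B5 = {1, 2}
Tree: B1–B2, B2–B3, B3–B4, B4–B5

The largest bag has 2 vertices, giving width 1; this decomposition certifies tw(G) ≤ 1. G has an edge, so its treewidth is at least 1. Hence tw(G) = 1 exactly.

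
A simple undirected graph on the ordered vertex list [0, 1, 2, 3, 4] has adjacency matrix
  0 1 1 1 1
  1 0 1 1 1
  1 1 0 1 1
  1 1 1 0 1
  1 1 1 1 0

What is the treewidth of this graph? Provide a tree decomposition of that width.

Treewidth 4.
One optimal decomposition is:
Bags: B1 = {0, 1, 2, 3, 4}
Tree: (single bag)

A single bag containing all 5 vertices is trivially a valid decomposition of width 4. On the other hand G contains the 5-clique {0, 1, 2, 3, 4}. A clique must lie in a single bag of any decomposition, so no decomposition can have width below 4. The upper and lower bounds meet at 4, so that is the treewidth.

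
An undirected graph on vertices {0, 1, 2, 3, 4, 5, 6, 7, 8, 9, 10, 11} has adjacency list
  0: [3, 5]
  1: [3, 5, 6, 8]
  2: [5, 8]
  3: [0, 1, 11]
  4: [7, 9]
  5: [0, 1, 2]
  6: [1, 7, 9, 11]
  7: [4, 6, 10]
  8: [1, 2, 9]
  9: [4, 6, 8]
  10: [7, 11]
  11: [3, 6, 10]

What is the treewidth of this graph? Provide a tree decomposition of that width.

Treewidth 3.
Bags: B1 = {4, 7, 10, 11}  B2 = {4, 6, 7, 11}  B3 = {4, 6, 9, 11}  B4 = {3, 6, 9, 11}  B5 = {1, 3, 6, 9}  B6 = {1, 3, 8, 9}  B7 = {0, 1, 3, 8}  B8 = {0, 1, 5, 8}  B9 = {0, 2, 5, 8}
Tree: B1–B2, B2–B3, B3–B4, B4–B5, B5–B6, B6–B7, B7–B8, B8–B9

Every bag has size at most 4, so the width is 4 − 1 = 3 and tw(G) ≤ 3. For the lower bound: the 4 vertex sets {4,7,10}, {11}, {6}, {1,3,8,9} are disjoint, each induces a connected subgraph, and every pair is joined by at least one edge of G. Contracting each set to a single vertex therefore yields K_{4} as a minor, and since treewidth is minor-monotone, tw(G) ≥ tw(K_{4}) = 3. Hence tw(G) = 3 exactly.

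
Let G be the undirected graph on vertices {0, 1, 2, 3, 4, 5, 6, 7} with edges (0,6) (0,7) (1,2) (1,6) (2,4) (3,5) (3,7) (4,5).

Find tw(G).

2

A width-2 tree decomposition is:
Bags: B1 = {3, 5, 7}  B2 = {4, 5, 7}  B3 = {2, 4, 7}  B4 = {1, 2, 7}  B5 = {1, 6, 7}  B6 = {0, 6, 7}
Tree: B1–B2, B2–B3, B3–B4, B4–B5, B5–B6
Every bag has size at most 3, so the width is 3 − 1 = 2 and tw(G) ≤ 2. For the lower bound, G contains the cycle 7–3–5–4–2–1–6–0–7, so G is not a forest; only forests have treewidth ≤ 1, hence tw(G) ≥ 2. Therefore the treewidth is 2.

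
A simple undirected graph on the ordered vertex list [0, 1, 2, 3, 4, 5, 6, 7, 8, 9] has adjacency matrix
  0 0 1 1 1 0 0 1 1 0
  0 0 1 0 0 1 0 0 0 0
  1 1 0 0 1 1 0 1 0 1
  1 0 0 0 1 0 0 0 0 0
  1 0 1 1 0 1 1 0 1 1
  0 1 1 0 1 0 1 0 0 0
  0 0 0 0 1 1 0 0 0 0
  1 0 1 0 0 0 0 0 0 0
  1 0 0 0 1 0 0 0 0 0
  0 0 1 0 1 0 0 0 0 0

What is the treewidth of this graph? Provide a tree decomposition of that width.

Treewidth 2.
One such decomposition:
Bags: B1 = {0, 2, 4}  B2 = {2, 4, 5}  B3 = {4, 5, 6}  B4 = {0, 4, 8}  B5 = {0, 3, 4}  B6 = {0, 2, 7}  B7 = {2, 4, 9}  B8 = {1, 2, 5}
Tree: B1–B2, B2–B3, B1–B4, B1–B5, B1–B6, B2–B7, B2–B8

Every bag has size at most 3, so the width is 3 − 1 = 2 and tw(G) ≤ 2. Conversely, {1, 2, 5} is a clique of size 3, and the vertices of any clique must share a bag in every tree decomposition; so some bag has ≥ 3 vertices and tw(G) ≥ 2. Combining the bounds, tw(G) = 2.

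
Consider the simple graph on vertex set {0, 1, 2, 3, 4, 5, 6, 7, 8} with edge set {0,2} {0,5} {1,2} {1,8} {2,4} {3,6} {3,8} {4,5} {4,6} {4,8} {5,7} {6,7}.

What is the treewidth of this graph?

A width-3 tree decomposition is:
Bags: B1 = {1, 3, 6, 8}  B2 = {1, 4, 6, 8}  B3 = {1, 2, 4, 6}  B4 = {2, 4, 6, 7}  B5 = {2, 4, 5, 7}  B6 = {0, 2, 5, 7}
Tree: B1–B2, B2–B3, B3–B4, B4–B5, B5–B6
Every bag has size at most 4, so the width is 4 − 1 = 3 and tw(G) ≤ 3. For the lower bound: the 4 vertex sets {1,3,8}, {6}, {4}, {0,2,5,7} are disjoint, each induces a connected subgraph, and every pair is joined by at least one edge of G. Contracting each set to a single vertex therefore yields K_{4} as a minor, and since treewidth is minor-monotone, tw(G) ≥ tw(K_{4}) = 3. The upper and lower bounds meet at 3, so that is the treewidth.

3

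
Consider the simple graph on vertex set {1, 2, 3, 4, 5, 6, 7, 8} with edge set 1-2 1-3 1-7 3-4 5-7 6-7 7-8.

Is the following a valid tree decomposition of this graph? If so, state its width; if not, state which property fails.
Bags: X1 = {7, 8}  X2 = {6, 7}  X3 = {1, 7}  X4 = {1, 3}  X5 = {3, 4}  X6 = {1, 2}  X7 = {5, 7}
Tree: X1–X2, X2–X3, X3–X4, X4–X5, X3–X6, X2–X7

Checking the three conditions: (i) the bags cover all of {1, 2, 3, 4, 5, 6, 7, 8}; (ii) for each edge, some bag contains both endpoints; (iii) the bags containing any fixed vertex form a subtree. All hold, so the decomposition is valid with width 2 − 1 = 1.

Yes; width 1.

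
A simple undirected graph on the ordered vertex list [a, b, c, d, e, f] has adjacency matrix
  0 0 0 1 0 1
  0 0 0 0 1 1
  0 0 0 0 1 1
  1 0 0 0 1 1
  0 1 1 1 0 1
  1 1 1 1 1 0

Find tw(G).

A width-2 tree decomposition is:
Bags: B1 = {a, d, f}  B2 = {d, e, f}  B3 = {c, e, f}  B4 = {b, e, f}
Tree: B1–B2, B2–B3, B3–B4
The largest bag has 3 vertices, giving width 2; this decomposition certifies tw(G) ≤ 2. For the lower bound, the 3 vertices {d, e, f} are pairwise adjacent, and any tree decomposition puts a clique entirely inside one bag — forcing width ≥ 2. The upper and lower bounds meet at 2, so that is the treewidth.

2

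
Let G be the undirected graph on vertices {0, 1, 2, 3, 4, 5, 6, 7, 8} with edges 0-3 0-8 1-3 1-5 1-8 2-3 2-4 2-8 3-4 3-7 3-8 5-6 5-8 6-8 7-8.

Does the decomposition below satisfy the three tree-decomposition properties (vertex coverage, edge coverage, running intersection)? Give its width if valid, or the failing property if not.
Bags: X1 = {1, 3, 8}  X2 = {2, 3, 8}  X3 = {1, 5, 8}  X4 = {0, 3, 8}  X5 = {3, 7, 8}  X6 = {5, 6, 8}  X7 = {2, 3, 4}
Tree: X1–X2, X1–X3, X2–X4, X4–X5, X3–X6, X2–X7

Vertex coverage: the bags together contain {0, 1, 2, 3, 4, 5, 6, 7, 8}, the full vertex set. Edge coverage: each edge of G has both endpoints in at least one bag. Running intersection: for every vertex, the bags containing it form a connected subtree. All three properties hold, so this is a valid tree decomposition of width max|bag| − 1 = 2, and hence tw(G) ≤ 2.

Yes; width 2.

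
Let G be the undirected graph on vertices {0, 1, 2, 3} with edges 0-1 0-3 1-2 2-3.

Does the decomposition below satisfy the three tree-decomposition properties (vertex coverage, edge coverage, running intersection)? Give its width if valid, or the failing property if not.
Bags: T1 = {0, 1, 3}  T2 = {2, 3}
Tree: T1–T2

No — edge (1,2) lies in no bag.

A tree decomposition must satisfy three properties: every vertex lies in some bag; for every edge, both endpoints lie together in some bag; and for every vertex, the bags containing it form a connected subtree. Here edge (1,2) lies in no bag, so the decomposition is invalid.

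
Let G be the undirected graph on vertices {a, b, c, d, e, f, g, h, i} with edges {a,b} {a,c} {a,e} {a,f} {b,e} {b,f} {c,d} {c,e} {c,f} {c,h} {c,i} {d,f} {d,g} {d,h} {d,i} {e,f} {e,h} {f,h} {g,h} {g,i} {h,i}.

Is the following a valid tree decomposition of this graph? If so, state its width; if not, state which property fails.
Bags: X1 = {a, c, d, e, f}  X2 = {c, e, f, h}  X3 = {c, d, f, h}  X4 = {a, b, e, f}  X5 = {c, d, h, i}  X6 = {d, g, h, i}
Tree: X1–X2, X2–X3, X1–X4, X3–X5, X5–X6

No — bags containing vertex d are not connected in the tree.

A tree decomposition must satisfy three properties: every vertex lies in some bag; for every edge, both endpoints lie together in some bag; and for every vertex, the bags containing it form a connected subtree. Here bags containing vertex d are not connected in the tree, so the decomposition is invalid.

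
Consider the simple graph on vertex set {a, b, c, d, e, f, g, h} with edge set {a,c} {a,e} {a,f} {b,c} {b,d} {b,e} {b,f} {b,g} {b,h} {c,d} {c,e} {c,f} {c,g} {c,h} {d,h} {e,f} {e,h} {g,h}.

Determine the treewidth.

A width-3 tree decomposition is:
Bags: B1 = {b, c, g, h}  B2 = {b, c, e, h}  B3 = {b, c, e, f}  B4 = {a, c, e, f}  B5 = {b, c, d, h}
Tree: B1–B2, B2–B3, B3–B4, B1–B5
The largest bag has 4 vertices, giving width 3; this decomposition certifies tw(G) ≤ 3. For the lower bound, the 4 vertices {a, c, e, f} are pairwise adjacent, and any tree decomposition puts a clique entirely inside one bag — forcing width ≥ 3. The upper and lower bounds meet at 3, so that is the treewidth.

3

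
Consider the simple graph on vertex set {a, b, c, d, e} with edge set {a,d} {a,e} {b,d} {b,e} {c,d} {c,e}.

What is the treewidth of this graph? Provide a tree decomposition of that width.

Each bag holds 3 vertices, so the decomposition has width 2, which upper-bounds the treewidth. The edges c–e–a–d–c form a cycle, so G is not a tree and its treewidth is at least 2. Hence tw(G) = 2 exactly.

Treewidth 2.
One optimal decomposition is:
Bags: B1 = {c, d, e}  B2 = {a, d, e}  B3 = {b, d, e}
Tree: B1–B2, B2–B3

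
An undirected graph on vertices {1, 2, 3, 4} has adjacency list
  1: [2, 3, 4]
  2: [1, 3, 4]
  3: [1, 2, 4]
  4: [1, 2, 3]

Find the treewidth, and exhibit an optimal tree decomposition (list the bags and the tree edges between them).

Treewidth 3.
Bags: B1 = {1, 2, 3, 4}
Tree: (single bag)

A single bag containing all 4 vertices is trivially a valid decomposition of width 3. Conversely, {1, 2, 3, 4} is a clique of size 4, and the vertices of any clique must share a bag in every tree decomposition; so some bag has ≥ 4 vertices and tw(G) ≥ 3. Combining the bounds, tw(G) = 3.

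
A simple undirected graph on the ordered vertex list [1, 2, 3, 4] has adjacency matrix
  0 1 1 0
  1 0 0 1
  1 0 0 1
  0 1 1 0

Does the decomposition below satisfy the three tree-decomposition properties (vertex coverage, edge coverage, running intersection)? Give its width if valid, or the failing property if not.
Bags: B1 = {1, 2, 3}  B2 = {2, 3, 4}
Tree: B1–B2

Yes; width 2.

Vertex coverage: the bags together contain {1, 2, 3, 4}, the full vertex set. Edge coverage: each edge of G has both endpoints in at least one bag. Running intersection: for every vertex, the bags containing it form a connected subtree. All three properties hold, so this is a valid tree decomposition of width max|bag| − 1 = 2, and hence tw(G) ≤ 2.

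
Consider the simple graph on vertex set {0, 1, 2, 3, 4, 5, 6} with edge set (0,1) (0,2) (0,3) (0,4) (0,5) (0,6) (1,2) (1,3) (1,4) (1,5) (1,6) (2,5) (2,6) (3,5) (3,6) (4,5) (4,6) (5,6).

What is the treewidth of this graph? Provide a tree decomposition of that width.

Each bag holds 5 vertices, so the decomposition has width 4, which upper-bounds the treewidth. For the lower bound, the 5 vertices {0, 1, 2, 5, 6} are pairwise adjacent, and any tree decomposition puts a clique entirely inside one bag — forcing width ≥ 4. The upper and lower bounds meet at 4, so that is the treewidth.

Treewidth 4.
Bags: B1 = {0, 1, 4, 5, 6}  B2 = {0, 1, 2, 5, 6}  B3 = {0, 1, 3, 5, 6}
Tree: B1–B2, B2–B3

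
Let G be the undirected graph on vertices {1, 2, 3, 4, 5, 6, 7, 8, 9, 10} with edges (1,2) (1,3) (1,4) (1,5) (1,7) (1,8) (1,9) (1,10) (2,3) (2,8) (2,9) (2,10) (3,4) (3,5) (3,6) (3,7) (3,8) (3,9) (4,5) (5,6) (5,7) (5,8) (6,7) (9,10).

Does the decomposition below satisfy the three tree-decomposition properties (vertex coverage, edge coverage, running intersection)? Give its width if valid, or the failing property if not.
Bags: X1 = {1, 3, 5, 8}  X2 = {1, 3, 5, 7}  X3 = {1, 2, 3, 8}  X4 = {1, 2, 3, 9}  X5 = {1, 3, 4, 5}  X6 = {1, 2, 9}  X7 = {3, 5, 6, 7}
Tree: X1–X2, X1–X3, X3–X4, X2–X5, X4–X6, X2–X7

No — vertex 10 appears in no bag.

A tree decomposition must satisfy three properties: every vertex lies in some bag; for every edge, both endpoints lie together in some bag; and for every vertex, the bags containing it form a connected subtree. Here vertex 10 appears in no bag, so the decomposition is invalid.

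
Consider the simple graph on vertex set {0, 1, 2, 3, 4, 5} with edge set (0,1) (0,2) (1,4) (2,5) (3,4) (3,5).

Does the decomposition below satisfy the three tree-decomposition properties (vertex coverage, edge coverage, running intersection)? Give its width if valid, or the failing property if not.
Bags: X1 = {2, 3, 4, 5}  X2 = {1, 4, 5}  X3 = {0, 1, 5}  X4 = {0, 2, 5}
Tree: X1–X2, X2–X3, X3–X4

A tree decomposition must satisfy three properties: every vertex lies in some bag; for every edge, both endpoints lie together in some bag; and for every vertex, the bags containing it form a connected subtree. Here bags containing vertex 2 are not connected in the tree, so the decomposition is invalid.

No — bags containing vertex 2 are not connected in the tree.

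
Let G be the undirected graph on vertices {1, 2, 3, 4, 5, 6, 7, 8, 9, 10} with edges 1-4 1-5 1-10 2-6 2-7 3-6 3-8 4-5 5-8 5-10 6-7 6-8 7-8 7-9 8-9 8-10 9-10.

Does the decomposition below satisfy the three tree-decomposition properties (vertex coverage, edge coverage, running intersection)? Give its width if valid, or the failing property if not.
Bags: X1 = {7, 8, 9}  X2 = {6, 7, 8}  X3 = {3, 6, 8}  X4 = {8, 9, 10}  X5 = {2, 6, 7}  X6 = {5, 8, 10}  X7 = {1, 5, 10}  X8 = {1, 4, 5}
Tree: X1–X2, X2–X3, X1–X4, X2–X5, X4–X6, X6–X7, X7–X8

Every vertex of G appears in some bag (union = {1, 2, 3, 4, 5, 6, 7, 8, 9, 10}); every edge is covered by a bag; and for each vertex v the set of bags containing v is connected in the bag tree. The decomposition is therefore valid. The largest bag has 3 vertices, so the width is 2.

Yes; width 2.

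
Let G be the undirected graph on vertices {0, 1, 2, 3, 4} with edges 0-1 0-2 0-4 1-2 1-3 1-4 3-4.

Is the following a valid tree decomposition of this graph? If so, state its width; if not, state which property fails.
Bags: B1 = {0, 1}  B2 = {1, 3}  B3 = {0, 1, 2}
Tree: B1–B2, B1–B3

No — vertex 4 appears in no bag.

A tree decomposition must satisfy three properties: every vertex lies in some bag; for every edge, both endpoints lie together in some bag; and for every vertex, the bags containing it form a connected subtree. Here vertex 4 appears in no bag, so the decomposition is invalid.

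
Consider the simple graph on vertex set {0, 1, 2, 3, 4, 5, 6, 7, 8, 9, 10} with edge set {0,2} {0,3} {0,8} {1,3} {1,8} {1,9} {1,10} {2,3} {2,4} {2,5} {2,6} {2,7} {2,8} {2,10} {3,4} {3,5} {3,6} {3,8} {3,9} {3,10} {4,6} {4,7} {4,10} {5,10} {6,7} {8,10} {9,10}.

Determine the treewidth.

3

A width-3 tree decomposition is:
Bags: B1 = {0, 2, 3, 8}  B2 = {2, 3, 8, 10}  B3 = {2, 3, 4, 10}  B4 = {1, 3, 8, 10}  B5 = {2, 3, 5, 10}  B6 = {1, 3, 9, 10}  B7 = {2, 3, 4, 6}  B8 = {2, 4, 6, 7}
Tree: B1–B2, B2–B3, B2–B4, B2–B5, B4–B6, B3–B7, B7–B8
Each bag holds 4 vertices, so the decomposition has width 3, which upper-bounds the treewidth. Conversely, {1, 3, 8, 10} is a clique of size 4, and the vertices of any clique must share a bag in every tree decomposition; so some bag has ≥ 4 vertices and tw(G) ≥ 3. Combining the bounds, tw(G) = 3.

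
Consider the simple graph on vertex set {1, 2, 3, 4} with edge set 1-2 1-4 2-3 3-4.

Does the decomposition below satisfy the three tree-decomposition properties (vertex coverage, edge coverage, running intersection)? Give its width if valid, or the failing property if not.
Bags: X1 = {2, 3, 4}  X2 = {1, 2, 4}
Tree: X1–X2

Checking the three conditions: (i) the bags cover all of {1, 2, 3, 4}; (ii) for each edge, some bag contains both endpoints; (iii) the bags containing any fixed vertex form a subtree. All hold, so the decomposition is valid with width 3 − 1 = 2.

Yes; width 2.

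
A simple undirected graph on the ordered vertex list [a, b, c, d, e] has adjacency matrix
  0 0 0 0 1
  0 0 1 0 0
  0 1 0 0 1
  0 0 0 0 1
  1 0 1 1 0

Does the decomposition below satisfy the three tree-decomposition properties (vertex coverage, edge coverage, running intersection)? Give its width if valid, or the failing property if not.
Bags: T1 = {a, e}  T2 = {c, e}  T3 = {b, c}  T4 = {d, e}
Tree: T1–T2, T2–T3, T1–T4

Vertex coverage: the bags together contain {a, b, c, d, e}, the full vertex set. Edge coverage: each edge of G has both endpoints in at least one bag. Running intersection: for every vertex, the bags containing it form a connected subtree. All three properties hold, so this is a valid tree decomposition of width max|bag| − 1 = 1, and hence tw(G) ≤ 1.

Yes; width 1.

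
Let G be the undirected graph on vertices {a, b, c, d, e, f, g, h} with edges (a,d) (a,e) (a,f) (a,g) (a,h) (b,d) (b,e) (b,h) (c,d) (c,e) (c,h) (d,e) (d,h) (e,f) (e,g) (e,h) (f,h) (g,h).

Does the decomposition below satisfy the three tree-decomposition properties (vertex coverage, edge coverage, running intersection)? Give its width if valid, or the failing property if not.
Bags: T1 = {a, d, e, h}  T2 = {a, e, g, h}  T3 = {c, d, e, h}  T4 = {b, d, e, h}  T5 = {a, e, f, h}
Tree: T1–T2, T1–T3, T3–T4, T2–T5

Every vertex of G appears in some bag (union = {a, b, c, d, e, f, g, h}); every edge is covered by a bag; and for each vertex v the set of bags containing v is connected in the bag tree. The decomposition is therefore valid. The largest bag has 4 vertices, so the width is 3.

Yes; width 3.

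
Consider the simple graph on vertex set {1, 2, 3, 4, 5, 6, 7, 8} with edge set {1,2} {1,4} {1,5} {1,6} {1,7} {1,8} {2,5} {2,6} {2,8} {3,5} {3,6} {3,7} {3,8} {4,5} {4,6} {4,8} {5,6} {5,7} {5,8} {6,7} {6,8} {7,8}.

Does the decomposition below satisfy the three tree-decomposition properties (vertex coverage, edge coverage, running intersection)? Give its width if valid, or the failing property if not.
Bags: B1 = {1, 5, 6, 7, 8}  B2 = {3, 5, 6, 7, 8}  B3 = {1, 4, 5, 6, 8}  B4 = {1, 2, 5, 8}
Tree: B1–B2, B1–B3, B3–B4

A tree decomposition must satisfy three properties: every vertex lies in some bag; for every edge, both endpoints lie together in some bag; and for every vertex, the bags containing it form a connected subtree. Here edge (6,2) lies in no bag, so the decomposition is invalid.

No — edge (6,2) lies in no bag.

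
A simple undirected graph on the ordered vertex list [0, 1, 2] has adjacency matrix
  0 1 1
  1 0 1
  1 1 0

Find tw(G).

2

A width-2 tree decomposition is:
Bags: B1 = {0, 1, 2}
Tree: (single bag)
A single bag containing all 3 vertices is trivially a valid decomposition of width 2. For the lower bound, the 3 vertices {0, 1, 2} are pairwise adjacent, and any tree decomposition puts a clique entirely inside one bag — forcing width ≥ 2. The upper and lower bounds meet at 2, so that is the treewidth.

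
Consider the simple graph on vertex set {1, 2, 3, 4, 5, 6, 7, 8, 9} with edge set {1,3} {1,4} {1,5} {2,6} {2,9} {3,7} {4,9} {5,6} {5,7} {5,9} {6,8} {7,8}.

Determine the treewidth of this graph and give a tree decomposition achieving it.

Treewidth 3.
One optimal decomposition is:
Bags: B1 = {1, 2, 4, 9}  B2 = {1, 2, 5, 9}  B3 = {1, 2, 5, 6}  B4 = {1, 3, 5, 6}  B5 = {3, 5, 6, 7}  B6 = {3, 6, 7, 8}
Tree: B1–B2, B2–B3, B3–B4, B4–B5, B5–B6

The largest bag has 4 vertices, giving width 3; this decomposition certifies tw(G) ≤ 3. For the lower bound: the 4 vertex sets {2,4,9}, {1}, {5}, {3,6,7,8} are disjoint, each induces a connected subgraph, and every pair is joined by at least one edge of G. Contracting each set to a single vertex therefore yields K_{4} as a minor, and since treewidth is minor-monotone, tw(G) ≥ tw(K_{4}) = 3. The upper and lower bounds meet at 3, so that is the treewidth.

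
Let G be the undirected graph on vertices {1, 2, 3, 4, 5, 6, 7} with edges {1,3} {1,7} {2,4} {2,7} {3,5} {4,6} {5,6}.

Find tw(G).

2

A width-2 tree decomposition is:
Bags: B1 = {1, 3, 7}  B2 = {2, 3, 7}  B3 = {2, 3, 4}  B4 = {3, 4, 6}  B5 = {3, 5, 6}
Tree: B1–B2, B2–B3, B3–B4, B4–B5
The largest bag has 3 vertices, giving width 2; this decomposition certifies tw(G) ≤ 2. For the lower bound, G contains the cycle 3–1–7–2–4–6–5–3, so G is not a forest; only forests have treewidth ≤ 1, hence tw(G) ≥ 2. The upper and lower bounds meet at 2, so that is the treewidth.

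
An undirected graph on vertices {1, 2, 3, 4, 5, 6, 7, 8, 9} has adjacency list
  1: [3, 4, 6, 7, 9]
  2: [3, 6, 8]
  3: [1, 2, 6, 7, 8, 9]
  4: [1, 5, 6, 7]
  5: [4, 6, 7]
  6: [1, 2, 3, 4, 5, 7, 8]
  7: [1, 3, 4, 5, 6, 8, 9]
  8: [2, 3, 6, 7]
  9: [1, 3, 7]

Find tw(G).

A width-3 tree decomposition is:
Bags: B1 = {1, 3, 6, 7}  B2 = {1, 4, 6, 7}  B3 = {3, 6, 7, 8}  B4 = {1, 3, 7, 9}  B5 = {2, 3, 6, 8}  B6 = {4, 5, 6, 7}
Tree: B1–B2, B1–B3, B1–B4, B3–B5, B2–B6
Every bag has size at most 4, so the width is 4 − 1 = 3 and tw(G) ≤ 3. On the other hand G contains the 4-clique {1, 3, 7, 9}. A clique must lie in a single bag of any decomposition, so no decomposition can have width below 3. Combining the bounds, tw(G) = 3.

3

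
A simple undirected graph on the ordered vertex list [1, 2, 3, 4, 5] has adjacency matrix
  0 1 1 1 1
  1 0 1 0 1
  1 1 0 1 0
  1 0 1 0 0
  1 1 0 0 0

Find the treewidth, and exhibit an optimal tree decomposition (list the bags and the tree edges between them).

Each bag holds 3 vertices, so the decomposition has width 2, which upper-bounds the treewidth. On the other hand G contains the 3-clique {1, 2, 3}. A clique must lie in a single bag of any decomposition, so no decomposition can have width below 2. The upper and lower bounds meet at 2, so that is the treewidth.

Treewidth 2.
One such decomposition:
Bags: B1 = {1, 2, 5}  B2 = {1, 2, 3}  B3 = {1, 3, 4}
Tree: B1–B2, B2–B3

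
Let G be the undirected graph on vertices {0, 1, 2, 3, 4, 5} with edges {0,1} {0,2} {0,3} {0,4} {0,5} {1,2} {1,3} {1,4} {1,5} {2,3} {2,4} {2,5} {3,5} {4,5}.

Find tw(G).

4

A width-4 tree decomposition is:
Bags: B1 = {0, 1, 2, 4, 5}  B2 = {0, 1, 2, 3, 5}
Tree: B1–B2
Every bag has size at most 5, so the width is 5 − 1 = 4 and tw(G) ≤ 4. For the lower bound, the 5 vertices {0, 1, 2, 3, 5} are pairwise adjacent, and any tree decomposition puts a clique entirely inside one bag — forcing width ≥ 4. The upper and lower bounds meet at 4, so that is the treewidth.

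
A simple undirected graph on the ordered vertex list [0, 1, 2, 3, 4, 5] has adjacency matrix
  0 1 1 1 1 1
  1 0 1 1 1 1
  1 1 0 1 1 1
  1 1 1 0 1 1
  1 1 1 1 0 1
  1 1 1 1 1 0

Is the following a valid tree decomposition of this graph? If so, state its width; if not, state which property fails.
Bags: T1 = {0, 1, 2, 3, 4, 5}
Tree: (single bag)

Every vertex of G appears in some bag (union = {0, 1, 2, 3, 4, 5}); every edge is covered by a bag; and for each vertex v the set of bags containing v is connected in the bag tree. The decomposition is therefore valid. The largest bag has 6 vertices, so the width is 5.

Yes; width 5.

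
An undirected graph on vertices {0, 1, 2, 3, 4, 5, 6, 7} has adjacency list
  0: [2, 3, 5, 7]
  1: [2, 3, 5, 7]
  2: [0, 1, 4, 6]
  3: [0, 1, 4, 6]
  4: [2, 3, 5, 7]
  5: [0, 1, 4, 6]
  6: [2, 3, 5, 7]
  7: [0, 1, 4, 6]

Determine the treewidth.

A width-4 tree decomposition is:
Bags: B1 = {0, 1, 2, 4, 6}  B2 = {0, 1, 4, 5, 6}  B3 = {0, 1, 3, 4, 6}  B4 = {0, 1, 4, 6, 7}
Tree: B1–B2, B2–B3, B3–B4
The largest bag has 5 vertices, giving width 4; this decomposition certifies tw(G) ≤ 4. For the lower bound: the 5 vertex sets {1,2}, {5,6}, {3,4}, {0}, {7} are disjoint, each induces a connected subgraph, and every pair is joined by at least one edge of G. Contracting each set to a single vertex therefore yields K_{5} as a minor, and since treewidth is minor-monotone, tw(G) ≥ tw(K_{5}) = 4. The upper and lower bounds meet at 4, so that is the treewidth.

4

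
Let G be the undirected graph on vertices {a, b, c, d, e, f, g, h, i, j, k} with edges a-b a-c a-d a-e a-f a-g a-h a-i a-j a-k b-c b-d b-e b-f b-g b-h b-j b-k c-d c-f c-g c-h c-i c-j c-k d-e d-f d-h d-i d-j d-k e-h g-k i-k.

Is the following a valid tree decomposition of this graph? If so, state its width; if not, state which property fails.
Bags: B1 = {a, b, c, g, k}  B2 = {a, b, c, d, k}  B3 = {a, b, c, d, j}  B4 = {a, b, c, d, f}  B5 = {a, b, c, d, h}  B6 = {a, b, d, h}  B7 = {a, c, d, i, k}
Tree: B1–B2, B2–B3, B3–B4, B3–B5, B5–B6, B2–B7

A tree decomposition must satisfy three properties: every vertex lies in some bag; for every edge, both endpoints lie together in some bag; and for every vertex, the bags containing it form a connected subtree. Here vertex e appears in no bag, so the decomposition is invalid.

No — vertex e appears in no bag.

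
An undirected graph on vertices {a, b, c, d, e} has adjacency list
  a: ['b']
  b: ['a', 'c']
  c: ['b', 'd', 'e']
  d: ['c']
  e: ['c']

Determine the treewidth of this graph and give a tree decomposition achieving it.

The largest bag has 2 vertices, giving width 1; this decomposition certifies tw(G) ≤ 1. G has an edge, so its treewidth is at least 1. The upper and lower bounds meet at 1, so that is the treewidth.

Treewidth 1.
One such decomposition:
Bags: B1 = {b, c}  B2 = {c, d}  B3 = {a, b}  B4 = {c, e}
Tree: B1–B2, B1–B3, B2–B4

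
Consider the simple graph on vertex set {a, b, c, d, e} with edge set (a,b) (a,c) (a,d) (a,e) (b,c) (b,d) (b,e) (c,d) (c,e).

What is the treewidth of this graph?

A width-3 tree decomposition is:
Bags: B1 = {a, b, c, e}  B2 = {a, b, c, d}
Tree: B1–B2
Each bag holds 4 vertices, so the decomposition has width 3, which upper-bounds the treewidth. Conversely, {a, b, c, d} is a clique of size 4, and the vertices of any clique must share a bag in every tree decomposition; so some bag has ≥ 4 vertices and tw(G) ≥ 3. Hence tw(G) = 3 exactly.

3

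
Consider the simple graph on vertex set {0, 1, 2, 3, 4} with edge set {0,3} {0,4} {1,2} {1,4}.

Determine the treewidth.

1

A width-1 tree decomposition is:
Bags: B1 = {1, 2}  B2 = {1, 4}  B3 = {0, 4}  B4 = {0, 3}
Tree: B1–B2, B2–B3, B3–B4
Each bag holds 2 vertices, so the decomposition has width 1, which upper-bounds the treewidth. Any graph with an edge has treewidth ≥ 1, and G has the edge 2–1. Combining the bounds, tw(G) = 1.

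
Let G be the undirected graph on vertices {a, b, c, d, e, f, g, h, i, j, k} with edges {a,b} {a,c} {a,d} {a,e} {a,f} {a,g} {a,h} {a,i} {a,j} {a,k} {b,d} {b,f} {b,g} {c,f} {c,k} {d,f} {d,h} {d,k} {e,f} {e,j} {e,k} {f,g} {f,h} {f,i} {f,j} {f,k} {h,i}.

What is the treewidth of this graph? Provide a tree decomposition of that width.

Each bag holds 4 vertices, so the decomposition has width 3, which upper-bounds the treewidth. Conversely, {a, d, f, h} is a clique of size 4, and the vertices of any clique must share a bag in every tree decomposition; so some bag has ≥ 4 vertices and tw(G) ≥ 3. Hence tw(G) = 3 exactly.

Treewidth 3.
One such decomposition:
Bags: B1 = {a, b, f, g}  B2 = {a, b, d, f}  B3 = {a, d, f, k}  B4 = {a, d, f, h}  B5 = {a, c, f, k}  B6 = {a, f, h, i}  B7 = {a, e, f, k}  B8 = {a, e, f, j}
Tree: B1–B2, B2–B3, B3–B4, B3–B5, B4–B6, B3–B7, B7–B8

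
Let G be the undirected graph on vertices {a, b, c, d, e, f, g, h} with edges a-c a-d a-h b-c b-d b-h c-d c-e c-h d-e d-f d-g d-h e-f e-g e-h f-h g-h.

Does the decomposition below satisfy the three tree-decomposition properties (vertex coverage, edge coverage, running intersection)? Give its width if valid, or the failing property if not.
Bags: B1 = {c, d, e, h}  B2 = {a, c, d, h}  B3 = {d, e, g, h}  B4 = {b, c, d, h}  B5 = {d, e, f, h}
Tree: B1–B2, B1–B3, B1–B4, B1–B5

Yes; width 3.

Vertex coverage: the bags together contain {a, b, c, d, e, f, g, h}, the full vertex set. Edge coverage: each edge of G has both endpoints in at least one bag. Running intersection: for every vertex, the bags containing it form a connected subtree. All three properties hold, so this is a valid tree decomposition of width max|bag| − 1 = 3, and hence tw(G) ≤ 3.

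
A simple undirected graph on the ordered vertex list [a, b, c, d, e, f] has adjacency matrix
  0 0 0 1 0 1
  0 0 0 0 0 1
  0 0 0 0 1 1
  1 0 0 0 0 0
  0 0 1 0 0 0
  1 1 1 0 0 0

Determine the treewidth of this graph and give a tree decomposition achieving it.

Treewidth 1.
One optimal decomposition is:
Bags: B1 = {a, f}  B2 = {c, f}  B3 = {a, d}  B4 = {c, e}  B5 = {b, f}
Tree: B1–B2, B1–B3, B2–B4, B2–B5

Every bag has size at most 2, so the width is 2 − 1 = 1 and tw(G) ≤ 1. Any graph with an edge has treewidth ≥ 1, and G has the edge a–f. Hence tw(G) = 1 exactly.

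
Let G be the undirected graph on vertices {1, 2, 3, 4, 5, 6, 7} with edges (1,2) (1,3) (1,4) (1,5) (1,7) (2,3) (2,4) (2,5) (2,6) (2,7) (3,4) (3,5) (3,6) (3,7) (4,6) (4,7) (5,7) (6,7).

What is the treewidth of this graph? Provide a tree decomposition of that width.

Treewidth 4.
Bags: B1 = {1, 2, 3, 4, 7}  B2 = {1, 2, 3, 5, 7}  B3 = {2, 3, 4, 6, 7}
Tree: B1–B2, B1–B3

Every bag has size at most 5, so the width is 5 − 1 = 4 and tw(G) ≤ 4. For the lower bound, the 5 vertices {1, 2, 3, 4, 7} are pairwise adjacent, and any tree decomposition puts a clique entirely inside one bag — forcing width ≥ 4. Hence tw(G) = 4 exactly.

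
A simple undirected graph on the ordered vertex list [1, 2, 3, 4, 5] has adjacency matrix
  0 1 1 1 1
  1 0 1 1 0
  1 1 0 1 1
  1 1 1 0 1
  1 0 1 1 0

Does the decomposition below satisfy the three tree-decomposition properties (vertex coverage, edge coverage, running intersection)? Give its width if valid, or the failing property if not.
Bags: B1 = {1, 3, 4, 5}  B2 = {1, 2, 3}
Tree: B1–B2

No — edge (4,2) lies in no bag.

A tree decomposition must satisfy three properties: every vertex lies in some bag; for every edge, both endpoints lie together in some bag; and for every vertex, the bags containing it form a connected subtree. Here edge (4,2) lies in no bag, so the decomposition is invalid.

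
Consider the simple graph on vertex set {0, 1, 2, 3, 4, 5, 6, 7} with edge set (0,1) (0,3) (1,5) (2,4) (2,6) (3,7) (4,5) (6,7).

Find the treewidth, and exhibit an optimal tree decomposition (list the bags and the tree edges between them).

Treewidth 2.
Bags: B1 = {0, 3, 7}  B2 = {0, 1, 7}  B3 = {1, 5, 7}  B4 = {4, 5, 7}  B5 = {2, 4, 7}  B6 = {2, 6, 7}
Tree: B1–B2, B2–B3, B3–B4, B4–B5, B5–B6

Each bag holds 3 vertices, so the decomposition has width 2, which upper-bounds the treewidth. For the lower bound, G contains the cycle 7–3–0–1–5–4–2–6–7, so G is not a forest; only forests have treewidth ≤ 1, hence tw(G) ≥ 2. Therefore the treewidth is 2.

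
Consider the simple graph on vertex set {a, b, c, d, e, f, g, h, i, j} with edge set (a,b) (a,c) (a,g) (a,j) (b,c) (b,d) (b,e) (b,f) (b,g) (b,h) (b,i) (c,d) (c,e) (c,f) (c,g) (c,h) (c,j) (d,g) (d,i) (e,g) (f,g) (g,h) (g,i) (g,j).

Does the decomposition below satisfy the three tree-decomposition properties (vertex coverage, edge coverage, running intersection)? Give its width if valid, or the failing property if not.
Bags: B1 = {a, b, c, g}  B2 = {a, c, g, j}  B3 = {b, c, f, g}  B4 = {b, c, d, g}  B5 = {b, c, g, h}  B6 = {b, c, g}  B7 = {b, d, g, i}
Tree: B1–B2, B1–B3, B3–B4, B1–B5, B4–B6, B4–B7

A tree decomposition must satisfy three properties: every vertex lies in some bag; for every edge, both endpoints lie together in some bag; and for every vertex, the bags containing it form a connected subtree. Here vertex e appears in no bag, so the decomposition is invalid.

No — vertex e appears in no bag.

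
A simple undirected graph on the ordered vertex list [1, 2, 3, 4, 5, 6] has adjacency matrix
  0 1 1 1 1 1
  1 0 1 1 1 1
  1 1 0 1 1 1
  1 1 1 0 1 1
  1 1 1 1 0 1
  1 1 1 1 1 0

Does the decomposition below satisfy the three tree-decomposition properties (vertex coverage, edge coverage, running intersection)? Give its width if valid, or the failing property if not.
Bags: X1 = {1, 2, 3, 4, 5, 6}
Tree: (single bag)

Every vertex of G appears in some bag (union = {1, 2, 3, 4, 5, 6}); every edge is covered by a bag; and for each vertex v the set of bags containing v is connected in the bag tree. The decomposition is therefore valid. The largest bag has 6 vertices, so the width is 5.

Yes; width 5.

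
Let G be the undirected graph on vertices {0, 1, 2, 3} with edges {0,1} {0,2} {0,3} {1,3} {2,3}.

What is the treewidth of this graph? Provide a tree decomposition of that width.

Treewidth 2.
Bags: B1 = {0, 1, 3}  B2 = {0, 2, 3}
Tree: B1–B2

The largest bag has 3 vertices, giving width 2; this decomposition certifies tw(G) ≤ 2. On the other hand G contains the 3-clique {0, 1, 3}. A clique must lie in a single bag of any decomposition, so no decomposition can have width below 2. Therefore the treewidth is 2.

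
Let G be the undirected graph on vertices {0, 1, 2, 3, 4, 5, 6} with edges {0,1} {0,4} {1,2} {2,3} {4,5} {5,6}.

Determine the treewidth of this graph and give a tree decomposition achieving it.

Every bag has size at most 2, so the width is 2 − 1 = 1 and tw(G) ≤ 1. G has an edge, so its treewidth is at least 1. Therefore the treewidth is 1.

Treewidth 1.
One optimal decomposition is:
Bags: B1 = {2, 3}  B2 = {1, 2}  B3 = {0, 1}  B4 = {0, 4}  B5 = {4, 5}  B6 = {5, 6}
Tree: B1–B2, B2–B3, B3–B4, B4–B5, B5–B6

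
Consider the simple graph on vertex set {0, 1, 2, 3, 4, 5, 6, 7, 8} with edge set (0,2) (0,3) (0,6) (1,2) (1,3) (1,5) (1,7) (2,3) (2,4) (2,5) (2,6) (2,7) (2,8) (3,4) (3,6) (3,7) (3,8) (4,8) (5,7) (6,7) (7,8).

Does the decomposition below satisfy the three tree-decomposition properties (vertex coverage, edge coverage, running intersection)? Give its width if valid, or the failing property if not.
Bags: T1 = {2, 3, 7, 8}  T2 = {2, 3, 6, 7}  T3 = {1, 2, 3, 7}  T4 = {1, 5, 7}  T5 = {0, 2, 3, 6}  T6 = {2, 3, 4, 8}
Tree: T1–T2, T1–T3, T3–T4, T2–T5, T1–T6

A tree decomposition must satisfy three properties: every vertex lies in some bag; for every edge, both endpoints lie together in some bag; and for every vertex, the bags containing it form a connected subtree. Here edge (2,5) lies in no bag, so the decomposition is invalid.

No — edge (2,5) lies in no bag.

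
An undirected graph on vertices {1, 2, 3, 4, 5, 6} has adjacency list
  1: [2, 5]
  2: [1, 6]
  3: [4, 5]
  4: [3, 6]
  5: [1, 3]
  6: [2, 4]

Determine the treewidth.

2

A width-2 tree decomposition is:
Bags: B1 = {3, 4, 5}  B2 = {1, 4, 5}  B3 = {1, 2, 4}  B4 = {2, 4, 6}
Tree: B1–B2, B2–B3, B3–B4
Every bag has size at most 3, so the width is 3 − 1 = 2 and tw(G) ≤ 2. The edges 4–3–5–1–2–6–4 form a cycle, so G is not a tree and its treewidth is at least 2. Combining the bounds, tw(G) = 2.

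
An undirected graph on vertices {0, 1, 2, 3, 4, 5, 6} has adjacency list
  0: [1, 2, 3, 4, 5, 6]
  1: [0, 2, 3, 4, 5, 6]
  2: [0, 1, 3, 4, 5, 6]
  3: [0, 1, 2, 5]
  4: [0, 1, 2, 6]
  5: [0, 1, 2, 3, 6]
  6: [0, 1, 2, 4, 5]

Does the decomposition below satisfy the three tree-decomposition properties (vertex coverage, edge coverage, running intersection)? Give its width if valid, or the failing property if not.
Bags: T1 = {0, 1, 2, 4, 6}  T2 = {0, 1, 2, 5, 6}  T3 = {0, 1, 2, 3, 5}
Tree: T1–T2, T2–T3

Yes; width 4.

Vertex coverage: the bags together contain {0, 1, 2, 3, 4, 5, 6}, the full vertex set. Edge coverage: each edge of G has both endpoints in at least one bag. Running intersection: for every vertex, the bags containing it form a connected subtree. All three properties hold, so this is a valid tree decomposition of width max|bag| − 1 = 4, and hence tw(G) ≤ 4.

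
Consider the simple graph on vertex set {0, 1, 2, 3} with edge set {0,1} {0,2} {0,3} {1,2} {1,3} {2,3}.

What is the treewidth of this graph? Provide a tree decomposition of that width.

Treewidth 3.
One such decomposition:
Bags: B1 = {0, 1, 2, 3}
Tree: (single bag)

With just one bag of size 4, the width is 4 − 1 = 3, so tw(G) ≤ 3. For the lower bound, the 4 vertices {0, 1, 2, 3} are pairwise adjacent, and any tree decomposition puts a clique entirely inside one bag — forcing width ≥ 3. Therefore the treewidth is 3.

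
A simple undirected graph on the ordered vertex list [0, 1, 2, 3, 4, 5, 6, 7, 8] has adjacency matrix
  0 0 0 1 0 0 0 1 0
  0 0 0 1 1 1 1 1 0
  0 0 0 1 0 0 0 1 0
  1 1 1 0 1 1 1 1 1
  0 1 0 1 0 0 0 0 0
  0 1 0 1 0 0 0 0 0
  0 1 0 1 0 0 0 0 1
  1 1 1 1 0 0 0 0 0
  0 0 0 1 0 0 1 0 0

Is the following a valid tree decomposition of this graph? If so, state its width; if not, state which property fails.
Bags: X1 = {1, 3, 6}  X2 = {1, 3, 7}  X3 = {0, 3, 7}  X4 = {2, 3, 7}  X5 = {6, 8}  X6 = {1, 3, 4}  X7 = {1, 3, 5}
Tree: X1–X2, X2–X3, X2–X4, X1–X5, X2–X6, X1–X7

No — edge (3,8) lies in no bag.

A tree decomposition must satisfy three properties: every vertex lies in some bag; for every edge, both endpoints lie together in some bag; and for every vertex, the bags containing it form a connected subtree. Here edge (3,8) lies in no bag, so the decomposition is invalid.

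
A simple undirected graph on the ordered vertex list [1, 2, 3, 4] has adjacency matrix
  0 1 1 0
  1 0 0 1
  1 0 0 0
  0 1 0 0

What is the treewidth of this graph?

A width-1 tree decomposition is:
Bags: B1 = {2, 4}  B2 = {1, 2}  B3 = {1, 3}
Tree: B1–B2, B2–B3
Each bag holds 2 vertices, so the decomposition has width 1, which upper-bounds the treewidth. Any graph with an edge has treewidth ≥ 1, and G has the edge 4–2. The upper and lower bounds meet at 1, so that is the treewidth.

1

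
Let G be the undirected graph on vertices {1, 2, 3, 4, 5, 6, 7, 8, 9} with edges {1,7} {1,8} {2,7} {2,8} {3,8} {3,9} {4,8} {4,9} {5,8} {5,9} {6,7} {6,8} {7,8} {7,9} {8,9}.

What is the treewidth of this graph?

A width-2 tree decomposition is:
Bags: B1 = {3, 8, 9}  B2 = {7, 8, 9}  B3 = {4, 8, 9}  B4 = {2, 7, 8}  B5 = {5, 8, 9}  B6 = {1, 7, 8}  B7 = {6, 7, 8}
Tree: B1–B2, B2–B3, B2–B4, B2–B5, B4–B6, B6–B7
The largest bag has 3 vertices, giving width 2; this decomposition certifies tw(G) ≤ 2. Conversely, {3, 8, 9} is a clique of size 3, and the vertices of any clique must share a bag in every tree decomposition; so some bag has ≥ 3 vertices and tw(G) ≥ 2. Therefore the treewidth is 2.

2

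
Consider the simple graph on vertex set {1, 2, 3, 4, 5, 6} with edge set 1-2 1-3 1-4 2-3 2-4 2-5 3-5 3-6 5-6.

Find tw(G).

A width-2 tree decomposition is:
Bags: B1 = {2, 3, 5}  B2 = {1, 2, 3}  B3 = {1, 2, 4}  B4 = {3, 5, 6}
Tree: B1–B2, B2–B3, B1–B4
Each bag holds 3 vertices, so the decomposition has width 2, which upper-bounds the treewidth. For the lower bound, the 3 vertices {1, 2, 3} are pairwise adjacent, and any tree decomposition puts a clique entirely inside one bag — forcing width ≥ 2. The upper and lower bounds meet at 2, so that is the treewidth.

2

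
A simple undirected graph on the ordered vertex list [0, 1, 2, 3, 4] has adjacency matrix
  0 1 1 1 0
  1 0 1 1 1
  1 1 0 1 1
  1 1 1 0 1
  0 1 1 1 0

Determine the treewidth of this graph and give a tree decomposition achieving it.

Each bag holds 4 vertices, so the decomposition has width 3, which upper-bounds the treewidth. For the lower bound, the 4 vertices {0, 1, 2, 3} are pairwise adjacent, and any tree decomposition puts a clique entirely inside one bag — forcing width ≥ 3. The upper and lower bounds meet at 3, so that is the treewidth.

Treewidth 3.
Bags: B1 = {0, 1, 2, 3}  B2 = {1, 2, 3, 4}
Tree: B1–B2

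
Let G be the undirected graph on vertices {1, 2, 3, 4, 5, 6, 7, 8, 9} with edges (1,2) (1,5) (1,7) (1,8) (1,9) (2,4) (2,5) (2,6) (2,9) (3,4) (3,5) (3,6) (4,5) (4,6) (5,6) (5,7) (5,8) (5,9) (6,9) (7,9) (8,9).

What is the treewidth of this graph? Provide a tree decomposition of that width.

The largest bag has 4 vertices, giving width 3; this decomposition certifies tw(G) ≤ 3. Conversely, {1, 5, 8, 9} is a clique of size 4, and the vertices of any clique must share a bag in every tree decomposition; so some bag has ≥ 4 vertices and tw(G) ≥ 3. The upper and lower bounds meet at 3, so that is the treewidth.

Treewidth 3.
One such decomposition:
Bags: B1 = {2, 5, 6, 9}  B2 = {2, 4, 5, 6}  B3 = {1, 2, 5, 9}  B4 = {1, 5, 8, 9}  B5 = {3, 4, 5, 6}  B6 = {1, 5, 7, 9}
Tree: B1–B2, B1–B3, B3–B4, B2–B5, B3–B6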